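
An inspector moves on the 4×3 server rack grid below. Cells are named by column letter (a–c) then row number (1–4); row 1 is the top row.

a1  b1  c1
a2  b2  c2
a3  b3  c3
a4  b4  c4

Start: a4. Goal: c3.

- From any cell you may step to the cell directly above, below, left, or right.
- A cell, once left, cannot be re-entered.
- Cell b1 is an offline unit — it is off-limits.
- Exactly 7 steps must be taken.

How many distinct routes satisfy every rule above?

2

Need simple routes of exactly 7 moves from a4 to c3 (Manhattan distance 3, so 2 moves are spent on a detour and 2 undoing it).
Enumerating: a4 a3 a2 b2 b3 b4 c4 c3 | a4 b4 b3 a3 a2 b2 c2 c3.
That gives 2 routes.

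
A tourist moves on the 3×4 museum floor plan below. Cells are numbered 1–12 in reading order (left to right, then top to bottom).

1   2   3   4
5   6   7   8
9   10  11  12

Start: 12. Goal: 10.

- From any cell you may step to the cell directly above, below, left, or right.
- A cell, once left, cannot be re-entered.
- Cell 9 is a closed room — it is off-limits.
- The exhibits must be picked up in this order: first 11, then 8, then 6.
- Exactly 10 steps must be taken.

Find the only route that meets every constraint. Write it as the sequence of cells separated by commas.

12, 11, 7, 8, 4, 3, 2, 1, 5, 6, 10

The waypoints must appear in the order 11, 8, 6, with no cell reused.
Route from 12: left to 11, up to 7, right to 8, up to 4, 3× left (reaching 1), down to 5, right to 6, down to 10 — 10 moves in all.
Check: order respected (11 at step 1, 8 at step 3, 6 at step 9); 10 moves as required.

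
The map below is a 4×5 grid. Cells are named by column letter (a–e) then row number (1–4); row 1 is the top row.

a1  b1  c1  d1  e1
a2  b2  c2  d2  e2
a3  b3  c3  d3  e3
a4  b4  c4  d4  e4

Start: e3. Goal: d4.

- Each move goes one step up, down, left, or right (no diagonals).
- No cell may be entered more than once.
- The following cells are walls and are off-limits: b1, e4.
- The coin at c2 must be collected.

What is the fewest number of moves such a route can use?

Any route passes through c2 somewhere between e3 and d4. Summing Manhattan distances along the two legs (e3 → c2 → d4) gives a lower bound of 3 + 3 = 6 moves.
A route of 6 moves achieves this: e3 → e2 → d2 → c2 → c3 → c4 → d4.
Since 6 matches the lower bound, it is optimal.

6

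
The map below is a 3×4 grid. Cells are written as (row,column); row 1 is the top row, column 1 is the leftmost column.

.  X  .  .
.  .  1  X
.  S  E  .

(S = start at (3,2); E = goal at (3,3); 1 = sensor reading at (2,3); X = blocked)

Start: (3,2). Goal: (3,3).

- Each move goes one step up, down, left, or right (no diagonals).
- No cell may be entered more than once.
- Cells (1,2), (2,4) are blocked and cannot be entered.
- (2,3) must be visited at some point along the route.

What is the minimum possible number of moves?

3

Any route passes through (2,3) somewhere between (3,2) and (3,3). Summing Manhattan distances along the two legs ((3,2) → (2,3) → (3,3)) gives a lower bound of 2 + 1 = 3 moves.
A route of 3 moves achieves this: (3,2) → (2,2) → (2,3) → (3,3).
Since 3 matches the lower bound, it is optimal.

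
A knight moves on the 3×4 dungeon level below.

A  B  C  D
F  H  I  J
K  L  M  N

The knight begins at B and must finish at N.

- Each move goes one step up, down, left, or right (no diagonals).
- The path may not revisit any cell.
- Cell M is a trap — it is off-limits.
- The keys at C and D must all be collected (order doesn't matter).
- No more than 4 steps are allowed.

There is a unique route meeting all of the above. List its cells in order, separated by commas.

Any route must reach C and D and still end at N within 4 moves, so the order of the required stops is forced.
Route from B: 2× right (reaching D), 2× down (reaching N) — 4 moves in all.
Check: all required cells visited; 4 ≤ 4 moves.

B, C, D, J, N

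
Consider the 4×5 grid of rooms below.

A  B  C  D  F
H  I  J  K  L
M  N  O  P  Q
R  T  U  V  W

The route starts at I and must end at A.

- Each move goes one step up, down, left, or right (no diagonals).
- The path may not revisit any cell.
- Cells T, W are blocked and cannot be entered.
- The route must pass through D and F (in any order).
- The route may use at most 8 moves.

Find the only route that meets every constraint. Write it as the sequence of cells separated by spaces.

I J K L F D C B A

The budget equals the shortest possible length, so every move has to be on a shortest route through the required cells.
Route from I: 3× right (reaching L), up to F, 4× left (reaching A) — 8 moves in all.
Check: all required cells visited; 8 ≤ 8 moves.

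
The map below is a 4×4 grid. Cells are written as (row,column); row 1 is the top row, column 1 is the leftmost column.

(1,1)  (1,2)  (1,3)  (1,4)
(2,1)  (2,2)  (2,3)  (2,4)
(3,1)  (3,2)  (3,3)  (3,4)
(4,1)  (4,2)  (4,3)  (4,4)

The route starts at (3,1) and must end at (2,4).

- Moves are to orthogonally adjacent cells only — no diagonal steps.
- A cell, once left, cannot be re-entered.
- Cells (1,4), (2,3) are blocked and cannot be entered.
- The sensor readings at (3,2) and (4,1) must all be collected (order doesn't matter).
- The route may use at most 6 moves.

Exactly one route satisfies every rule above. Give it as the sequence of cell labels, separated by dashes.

(3,1) - (4,1) - (4,2) - (3,2) - (3,3) - (3,4) - (2,4)

The budget equals the shortest possible length, so every move has to be on a shortest route through the required cells.
Route from (3,1): down to (4,1), right to (4,2), up to (3,2), 2× right (reaching (3,4)), up to (2,4) — 6 moves in all.
Check: all required cells visited; 6 ≤ 6 moves.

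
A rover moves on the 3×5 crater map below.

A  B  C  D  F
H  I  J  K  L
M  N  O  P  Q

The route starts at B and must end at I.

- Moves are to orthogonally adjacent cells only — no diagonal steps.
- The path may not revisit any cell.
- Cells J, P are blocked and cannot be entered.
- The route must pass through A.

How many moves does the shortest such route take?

Any route passes through A somewhere between B and I. Summing Manhattan distances along the two legs (B → A → I) gives a lower bound of 1 + 2 = 3 moves.
A route of 3 moves achieves this: B → A → H → I.
Since 3 matches the lower bound, it is optimal.

3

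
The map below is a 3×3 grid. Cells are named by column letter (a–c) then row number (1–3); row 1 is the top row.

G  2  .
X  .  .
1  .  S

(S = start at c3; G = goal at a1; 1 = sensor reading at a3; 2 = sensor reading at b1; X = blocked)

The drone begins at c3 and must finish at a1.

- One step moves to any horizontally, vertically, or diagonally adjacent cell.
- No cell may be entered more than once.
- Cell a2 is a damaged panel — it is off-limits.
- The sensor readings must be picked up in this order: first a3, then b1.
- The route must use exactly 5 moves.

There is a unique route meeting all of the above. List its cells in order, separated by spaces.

The waypoints must appear in the order a3, b1, with no cell reused.
Route from c3: left 2 to a3, up-right 1 to b2, up 1 to b1, left 1 to a1 — 5 moves in all.
Check: order respected (1 at step 2, 2 at step 4); 5 moves as required.

c3 b3 a3 b2 b1 a1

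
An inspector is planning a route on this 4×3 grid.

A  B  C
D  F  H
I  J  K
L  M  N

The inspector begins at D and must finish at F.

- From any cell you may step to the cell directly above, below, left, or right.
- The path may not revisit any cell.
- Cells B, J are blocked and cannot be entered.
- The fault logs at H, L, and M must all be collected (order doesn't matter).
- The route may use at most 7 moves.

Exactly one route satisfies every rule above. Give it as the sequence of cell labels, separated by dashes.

D - I - L - M - N - K - H - F

The budget equals the shortest possible length, so every move has to be on a shortest route through the required cells.
Route from D: down 2 to L, right 2 to N, up 2 to H, left 1 to F — 7 moves in all.
Check: all required cells visited; 7 ≤ 7 moves.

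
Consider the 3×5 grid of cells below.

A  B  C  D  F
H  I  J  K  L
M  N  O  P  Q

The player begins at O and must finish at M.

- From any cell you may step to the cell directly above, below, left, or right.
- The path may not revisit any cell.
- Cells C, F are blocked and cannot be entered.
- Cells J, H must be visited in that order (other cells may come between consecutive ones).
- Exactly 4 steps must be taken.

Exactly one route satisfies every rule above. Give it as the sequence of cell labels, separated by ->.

The waypoints must appear in the order J, H, with no cell reused.
Route from O: up to J, 2× left (reaching H), down to M — 4 moves in all.
Check: order respected (J at step 1, H at step 3); 4 moves as required.

O -> J -> I -> H -> M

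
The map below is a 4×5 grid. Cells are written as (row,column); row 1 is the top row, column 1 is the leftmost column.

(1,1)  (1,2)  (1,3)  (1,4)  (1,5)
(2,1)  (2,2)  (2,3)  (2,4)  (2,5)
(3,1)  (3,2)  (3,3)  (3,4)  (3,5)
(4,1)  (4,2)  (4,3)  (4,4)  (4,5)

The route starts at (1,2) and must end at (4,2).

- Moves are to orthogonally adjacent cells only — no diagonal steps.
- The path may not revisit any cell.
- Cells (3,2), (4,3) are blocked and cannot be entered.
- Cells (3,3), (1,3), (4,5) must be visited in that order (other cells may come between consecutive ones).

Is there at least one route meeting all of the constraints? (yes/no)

Ignoring the required order, 2 revisit-free routes from (1,2) to (4,2) pass through all of (3,3), (1,3), and (4,5); the waypoint orders that occur are (1,3) → (4,5) → (3,3) (2) — never (3,3) → (1,3) → (4,5).

no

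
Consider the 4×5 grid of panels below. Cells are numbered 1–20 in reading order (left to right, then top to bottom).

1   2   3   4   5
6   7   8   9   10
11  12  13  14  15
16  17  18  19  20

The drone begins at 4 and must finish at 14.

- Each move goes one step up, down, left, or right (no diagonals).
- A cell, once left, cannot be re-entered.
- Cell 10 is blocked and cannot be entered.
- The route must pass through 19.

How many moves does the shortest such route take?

Any route passes through 19 somewhere between 4 and 14. Summing Manhattan distances along the two legs (4 → 19 → 14) gives a lower bound of 3 + 1 = 4 moves.
The shortest route satisfying every rule uses 6 moves: 4 → 9 → 8 → 13 → 18 → 19 → 14.
The no-revisit rule (legs can't share cells) pushes the minimum above the 4-move bound; an exhaustive check rules out every length from 4 to 5, leaving 6 as the minimum.

6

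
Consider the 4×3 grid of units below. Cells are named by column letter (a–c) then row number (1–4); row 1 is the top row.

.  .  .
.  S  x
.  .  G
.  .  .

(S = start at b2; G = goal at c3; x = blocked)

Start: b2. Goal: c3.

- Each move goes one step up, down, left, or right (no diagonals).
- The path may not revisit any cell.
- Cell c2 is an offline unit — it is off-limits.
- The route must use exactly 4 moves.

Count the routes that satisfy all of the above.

2

Need simple routes of exactly 4 moves from b2 to c3 (Manhattan distance 2, so 1 moves are spent on a detour and 1 undoing it).
Enumerating: b2 b3 b4 c4 c3 | b2 a2 a3 b3 c3.
That gives 2 routes.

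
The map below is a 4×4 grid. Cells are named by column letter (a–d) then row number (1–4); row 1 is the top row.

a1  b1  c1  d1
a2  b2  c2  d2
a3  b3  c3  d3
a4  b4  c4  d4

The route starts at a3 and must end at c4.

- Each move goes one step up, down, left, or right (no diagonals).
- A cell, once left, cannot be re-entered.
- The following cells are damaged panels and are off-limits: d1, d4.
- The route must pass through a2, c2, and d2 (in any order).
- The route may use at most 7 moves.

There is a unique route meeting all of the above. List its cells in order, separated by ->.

The budget equals the shortest possible length, so every move has to be on a shortest route through the required cells.
Route from a3: up to a2, 3× right (reaching d2), down to d3, left to c3, down to c4 — 7 moves in all.
Check: all required cells visited; 7 ≤ 7 moves.

a3 -> a2 -> b2 -> c2 -> d2 -> d3 -> c3 -> c4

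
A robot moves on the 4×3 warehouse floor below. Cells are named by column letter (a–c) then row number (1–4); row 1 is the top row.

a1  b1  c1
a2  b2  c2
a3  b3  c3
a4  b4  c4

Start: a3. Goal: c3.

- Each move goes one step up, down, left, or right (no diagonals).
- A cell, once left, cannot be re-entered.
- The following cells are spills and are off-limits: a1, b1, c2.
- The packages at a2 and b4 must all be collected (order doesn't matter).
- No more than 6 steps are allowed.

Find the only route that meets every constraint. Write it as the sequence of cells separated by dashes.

a3 - a2 - b2 - b3 - b4 - c4 - c3

The budget equals the shortest possible length, so every move has to be on a shortest route through the required cells.
Route from a3: up to a2, right to b2, 2× down (reaching b4), right to c4, up to c3 — 6 moves in all.
Check: all required cells visited; 6 ≤ 6 moves.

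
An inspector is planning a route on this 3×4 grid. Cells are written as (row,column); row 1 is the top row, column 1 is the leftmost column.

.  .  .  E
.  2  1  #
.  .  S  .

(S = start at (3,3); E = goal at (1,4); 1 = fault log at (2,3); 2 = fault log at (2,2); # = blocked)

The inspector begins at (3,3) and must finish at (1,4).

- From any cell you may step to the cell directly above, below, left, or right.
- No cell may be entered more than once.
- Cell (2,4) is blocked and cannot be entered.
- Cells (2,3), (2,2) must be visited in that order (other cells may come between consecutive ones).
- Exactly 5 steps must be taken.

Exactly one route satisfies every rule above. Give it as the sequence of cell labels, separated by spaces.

The waypoints must appear in the order (2,3), (2,2), with no cell reused.
Route from (3,3): up 1 to (2,3), left 1 to (2,2), up 1 to (1,2), right 2 to (1,4) — 5 moves in all.
Check: order respected (1 at step 1, 2 at step 2); 5 moves as required.

(3,3) (2,3) (2,2) (1,2) (1,3) (1,4)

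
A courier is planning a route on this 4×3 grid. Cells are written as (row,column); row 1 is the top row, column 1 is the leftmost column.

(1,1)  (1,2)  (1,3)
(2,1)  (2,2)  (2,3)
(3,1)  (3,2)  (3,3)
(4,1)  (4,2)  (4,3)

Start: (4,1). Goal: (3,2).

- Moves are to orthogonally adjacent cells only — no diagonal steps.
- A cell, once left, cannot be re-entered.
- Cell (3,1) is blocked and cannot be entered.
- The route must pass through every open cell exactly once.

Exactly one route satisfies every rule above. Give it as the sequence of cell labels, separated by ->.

(4,1) -> (4,2) -> (4,3) -> (3,3) -> (2,3) -> (1,3) -> (1,2) -> (1,1) -> (2,1) -> (2,2) -> (3,2)

Need to visit all 11 open cells exactly once, starting at (4,1) and ending at (3,2).
Route from (4,1): right 2 to (4,3), up 3 to (1,3), left 2 to (1,1), down 1 to (2,1), right 1 to (2,2), down 1 to (3,2) — 10 moves in all.
Check: all 11 open cells covered.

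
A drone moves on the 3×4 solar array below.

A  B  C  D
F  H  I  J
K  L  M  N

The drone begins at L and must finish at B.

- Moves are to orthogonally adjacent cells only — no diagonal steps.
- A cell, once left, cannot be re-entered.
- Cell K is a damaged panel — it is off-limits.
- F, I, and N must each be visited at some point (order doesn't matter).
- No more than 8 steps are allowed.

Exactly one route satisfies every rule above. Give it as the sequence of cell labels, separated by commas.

The 8-move cap with required stops at F, I, N leaves no slack for detours.
Route from L: 2× right (reaching N), up to J, 3× left (reaching F), up to A, right to B — 8 moves in all.
Check: all required cells visited; 8 ≤ 8 moves.

L, M, N, J, I, H, F, A, B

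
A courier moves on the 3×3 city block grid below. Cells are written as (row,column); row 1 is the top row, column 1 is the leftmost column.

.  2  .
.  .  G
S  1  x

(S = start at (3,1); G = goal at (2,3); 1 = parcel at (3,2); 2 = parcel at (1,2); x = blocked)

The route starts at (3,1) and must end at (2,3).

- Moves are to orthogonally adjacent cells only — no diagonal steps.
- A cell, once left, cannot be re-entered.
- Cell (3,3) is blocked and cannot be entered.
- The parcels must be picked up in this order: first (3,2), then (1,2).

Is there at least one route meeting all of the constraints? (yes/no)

One route that works: (3,1) → (3,2) → (2,2) → (1,2) → (1,3) → (2,3).

yes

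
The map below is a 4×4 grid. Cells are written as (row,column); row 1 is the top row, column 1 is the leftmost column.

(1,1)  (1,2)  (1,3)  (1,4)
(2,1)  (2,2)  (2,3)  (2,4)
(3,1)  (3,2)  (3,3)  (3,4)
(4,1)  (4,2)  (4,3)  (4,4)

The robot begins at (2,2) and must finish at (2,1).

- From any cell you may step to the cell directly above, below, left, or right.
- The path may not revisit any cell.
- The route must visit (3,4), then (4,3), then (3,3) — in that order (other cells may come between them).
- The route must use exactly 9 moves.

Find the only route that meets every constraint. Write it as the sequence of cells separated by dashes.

The waypoints must appear in the order (3,4), (4,3), (3,3), with no cell reused.
Route from (2,2): 2× right (reaching (2,4)), 2× down (reaching (4,4)), left to (4,3), up to (3,3), 2× left (reaching (3,1)), up to (2,1) — 9 moves in all.
Check: order respected ((3,4) at step 3, (4,3) at step 5, (3,3) at step 6); 9 moves as required.

(2,2) - (2,3) - (2,4) - (3,4) - (4,4) - (4,3) - (3,3) - (3,2) - (3,1) - (2,1)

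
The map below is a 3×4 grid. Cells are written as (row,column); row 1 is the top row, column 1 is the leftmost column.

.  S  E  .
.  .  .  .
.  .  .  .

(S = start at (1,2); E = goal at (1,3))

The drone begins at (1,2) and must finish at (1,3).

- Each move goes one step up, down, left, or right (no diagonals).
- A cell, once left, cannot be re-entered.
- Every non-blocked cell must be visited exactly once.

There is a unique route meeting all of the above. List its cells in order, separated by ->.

Need to visit all 12 open cells exactly once, starting at (1,2) and ending at (1,3).
Cell (1,1) has only two open neighbours ((2,1) and (1,2)), so the path must pass straight through it: one of those is the cell it's entered from and the other is where it exits.
Route from (1,2): left to (1,1), 2× down (reaching (3,1)), right to (3,2), up to (2,2), right to (2,3), down to (3,3), right to (3,4), 2× up (reaching (1,4)), left to (1,3) — 11 moves in all.
Check: all 12 open cells covered.

(1,2) -> (1,1) -> (2,1) -> (3,1) -> (3,2) -> (2,2) -> (2,3) -> (3,3) -> (3,4) -> (2,4) -> (1,4) -> (1,3)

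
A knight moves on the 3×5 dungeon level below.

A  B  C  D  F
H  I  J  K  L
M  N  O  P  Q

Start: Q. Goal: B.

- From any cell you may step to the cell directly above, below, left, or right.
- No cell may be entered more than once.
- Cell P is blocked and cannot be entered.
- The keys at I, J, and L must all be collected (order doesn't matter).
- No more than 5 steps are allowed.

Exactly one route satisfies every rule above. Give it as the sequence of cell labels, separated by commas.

Q, L, K, J, I, B

Any route must reach I, J, and L and still end at B within 5 moves, so the order of the required stops is forced.
Route from Q: up 1 to L, left 3 to I, up 1 to B — 5 moves in all.
Check: all required cells visited; 5 ≤ 5 moves.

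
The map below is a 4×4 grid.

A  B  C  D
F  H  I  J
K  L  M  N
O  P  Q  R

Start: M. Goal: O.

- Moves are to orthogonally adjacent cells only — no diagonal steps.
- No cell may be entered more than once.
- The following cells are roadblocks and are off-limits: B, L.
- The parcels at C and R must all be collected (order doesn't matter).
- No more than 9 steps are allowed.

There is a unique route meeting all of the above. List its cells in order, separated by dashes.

The budget equals the shortest possible length, so every move has to be on a shortest route through the required cells.
Route from M: 2× up (reaching C), right to D, 3× down (reaching R), 3× left (reaching O) — 9 moves in all.
Check: all required cells visited; 9 ≤ 9 moves.

M - I - C - D - J - N - R - Q - P - O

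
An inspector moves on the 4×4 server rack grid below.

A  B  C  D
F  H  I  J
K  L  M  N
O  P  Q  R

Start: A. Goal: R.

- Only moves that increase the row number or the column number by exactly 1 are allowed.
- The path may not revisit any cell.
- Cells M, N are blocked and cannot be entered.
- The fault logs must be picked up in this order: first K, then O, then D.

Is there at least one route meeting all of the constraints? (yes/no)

no

D lies above O, so going from O to D would need an upward move — but moves only go right/down, so O cannot be visited before D.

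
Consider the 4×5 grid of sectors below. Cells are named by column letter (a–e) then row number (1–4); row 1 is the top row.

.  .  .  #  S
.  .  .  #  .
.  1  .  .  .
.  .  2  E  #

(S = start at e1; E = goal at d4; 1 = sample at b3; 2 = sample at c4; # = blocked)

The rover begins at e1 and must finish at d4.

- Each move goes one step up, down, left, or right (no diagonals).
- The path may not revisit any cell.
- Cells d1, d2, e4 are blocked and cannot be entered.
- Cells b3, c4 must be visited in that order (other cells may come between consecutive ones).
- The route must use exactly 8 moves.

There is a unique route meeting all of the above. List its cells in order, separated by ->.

The waypoints must appear in the order b3, c4, with no cell reused.
Route from e1: 2× down (reaching e3), 3× left (reaching b3), down to b4, 2× right (reaching d4) — 8 moves in all.
Check: order respected (1 at step 5, 2 at step 7); 8 moves as required.

e1 -> e2 -> e3 -> d3 -> c3 -> b3 -> b4 -> c4 -> d4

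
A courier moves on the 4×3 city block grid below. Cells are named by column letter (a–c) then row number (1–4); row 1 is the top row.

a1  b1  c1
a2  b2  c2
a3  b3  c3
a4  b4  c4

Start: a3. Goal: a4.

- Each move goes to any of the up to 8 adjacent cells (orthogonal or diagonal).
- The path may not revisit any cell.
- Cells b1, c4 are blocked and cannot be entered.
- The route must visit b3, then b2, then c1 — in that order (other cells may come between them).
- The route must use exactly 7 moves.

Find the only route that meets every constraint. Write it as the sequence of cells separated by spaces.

The waypoints must appear in the order b3, b2, c1, with no cell reused.
Route from a3: right to b3, up to b2, up-right to c1, 2× down (reaching c3), down-left to b4, left to a4 — 7 moves in all.
Check: order respected (b3 at step 1, b2 at step 2, c1 at step 3); 7 moves as required.

a3 b3 b2 c1 c2 c3 b4 a4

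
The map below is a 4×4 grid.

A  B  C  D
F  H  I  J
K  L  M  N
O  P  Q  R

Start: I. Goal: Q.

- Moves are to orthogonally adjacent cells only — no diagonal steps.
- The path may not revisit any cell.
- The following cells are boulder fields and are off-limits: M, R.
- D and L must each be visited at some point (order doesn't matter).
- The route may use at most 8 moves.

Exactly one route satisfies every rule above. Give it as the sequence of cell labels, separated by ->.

I -> J -> D -> C -> B -> H -> L -> P -> Q

Any route must reach D and L and still end at Q within 8 moves, so the order of the required stops is forced.
Route from I: right 1 to J, up 1 to D, left 2 to B, down 3 to P, right 1 to Q — 8 moves in all.
Check: all required cells visited; 8 ≤ 8 moves.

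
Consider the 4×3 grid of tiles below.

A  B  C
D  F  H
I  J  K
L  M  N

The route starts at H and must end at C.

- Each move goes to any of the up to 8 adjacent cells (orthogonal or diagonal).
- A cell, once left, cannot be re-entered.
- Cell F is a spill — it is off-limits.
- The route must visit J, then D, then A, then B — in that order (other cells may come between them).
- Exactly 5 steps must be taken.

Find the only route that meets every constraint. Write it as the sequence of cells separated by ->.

H -> J -> D -> A -> B -> C

The waypoints must appear in the order J, D, A, B, with no cell reused.
Route from H: down-left to J, up-left to D, up to A, 2× right (reaching C) — 5 moves in all.
Check: order respected (J at step 1, D at step 2, A at step 3, B at step 4); 5 moves as required.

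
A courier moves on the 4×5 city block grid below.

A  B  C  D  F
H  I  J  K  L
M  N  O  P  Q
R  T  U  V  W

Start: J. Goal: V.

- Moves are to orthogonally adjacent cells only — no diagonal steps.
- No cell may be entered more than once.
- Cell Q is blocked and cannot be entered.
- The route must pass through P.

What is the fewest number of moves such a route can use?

3

Any route passes through P somewhere between J and V. Summing Manhattan distances along the two legs (J → P → V) gives a lower bound of 2 + 1 = 3 moves.
A route of 3 moves achieves this: J → O → P → V.
Since 3 matches the lower bound, it is optimal.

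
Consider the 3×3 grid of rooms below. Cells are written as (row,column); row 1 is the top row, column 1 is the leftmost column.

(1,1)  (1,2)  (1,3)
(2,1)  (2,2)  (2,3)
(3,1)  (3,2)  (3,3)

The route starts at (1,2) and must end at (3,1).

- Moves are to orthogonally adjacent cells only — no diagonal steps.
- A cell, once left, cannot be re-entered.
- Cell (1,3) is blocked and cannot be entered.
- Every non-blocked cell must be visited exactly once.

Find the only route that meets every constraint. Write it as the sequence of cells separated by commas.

(1,2), (1,1), (2,1), (2,2), (2,3), (3,3), (3,2), (3,1)

Need to visit all 8 open cells exactly once, starting at (1,2) and ending at (3,1).
Route from (1,2): left to (1,1), down to (2,1), 2× right (reaching (2,3)), down to (3,3), 2× left (reaching (3,1)) — 7 moves in all.
Check: all 8 open cells covered.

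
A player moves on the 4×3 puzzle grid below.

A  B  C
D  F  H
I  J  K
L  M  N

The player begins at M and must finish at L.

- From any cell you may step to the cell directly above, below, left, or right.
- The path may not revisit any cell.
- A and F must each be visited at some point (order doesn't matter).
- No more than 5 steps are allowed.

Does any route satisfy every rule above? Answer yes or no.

no

Even ignoring the no-revisit rule, getting from M to L, taking the cheapest ordering M → F → A → L needs at least 2 + 2 + 3 = 7 moves (Manhattan distance per leg), which exceeds the 5-move limit.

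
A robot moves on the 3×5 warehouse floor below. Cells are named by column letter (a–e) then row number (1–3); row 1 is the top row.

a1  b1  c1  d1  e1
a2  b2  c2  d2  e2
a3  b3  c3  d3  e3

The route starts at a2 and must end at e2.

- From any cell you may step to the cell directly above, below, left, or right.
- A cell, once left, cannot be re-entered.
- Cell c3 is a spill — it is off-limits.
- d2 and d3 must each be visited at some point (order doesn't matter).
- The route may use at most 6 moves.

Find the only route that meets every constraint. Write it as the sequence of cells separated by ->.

a2 -> b2 -> c2 -> d2 -> d3 -> e3 -> e2

Any route must reach d2 and d3 and still end at e2 within 6 moves, so the order of the required stops is forced.
Route from a2: right 3 to d2, down 1 to d3, right 1 to e3, up 1 to e2 — 6 moves in all.
Check: all required cells visited; 6 ≤ 6 moves.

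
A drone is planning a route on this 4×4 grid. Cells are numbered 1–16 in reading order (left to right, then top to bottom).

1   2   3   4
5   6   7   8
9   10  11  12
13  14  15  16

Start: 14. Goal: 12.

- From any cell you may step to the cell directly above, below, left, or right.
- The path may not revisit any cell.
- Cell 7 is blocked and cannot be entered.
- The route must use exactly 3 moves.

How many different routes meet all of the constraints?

3

Need simple routes of exactly 3 moves from 14 to 12 (Manhattan distance 3, so 0 moves are spent on a detour and 0 undoing it).
Enumerating: 14 10 11 12 | 14 15 11 12 | 14 15 16 12.
That gives 3 routes.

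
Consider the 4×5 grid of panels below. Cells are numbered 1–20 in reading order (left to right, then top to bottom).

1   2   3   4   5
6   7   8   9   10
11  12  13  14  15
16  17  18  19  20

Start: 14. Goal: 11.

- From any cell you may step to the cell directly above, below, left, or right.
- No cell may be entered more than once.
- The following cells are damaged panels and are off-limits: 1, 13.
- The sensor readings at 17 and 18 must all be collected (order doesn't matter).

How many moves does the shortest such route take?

Any route passes through 17 and 18 in some order between 14 and 11. Summing Manhattan distances along each leg and taking the cheapest ordering (14 → 18 → 17 → 11) gives a lower bound of 2 + 1 + 2 = 5 moves.
A route of 5 moves achieves this: 14 → 19 → 18 → 17 → 12 → 11.
Since 5 matches the lower bound, it is optimal.

5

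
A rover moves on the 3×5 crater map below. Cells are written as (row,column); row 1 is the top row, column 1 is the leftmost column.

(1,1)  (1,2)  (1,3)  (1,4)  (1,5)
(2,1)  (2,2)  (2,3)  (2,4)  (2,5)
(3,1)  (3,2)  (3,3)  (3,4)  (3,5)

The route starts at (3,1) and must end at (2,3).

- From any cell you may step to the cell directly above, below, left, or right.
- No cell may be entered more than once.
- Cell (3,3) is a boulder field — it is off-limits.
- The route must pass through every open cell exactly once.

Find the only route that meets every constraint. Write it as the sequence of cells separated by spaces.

(3,1) (3,2) (2,2) (2,1) (1,1) (1,2) (1,3) (1,4) (1,5) (2,5) (3,5) (3,4) (2,4) (2,3)

Need to visit all 14 open cells exactly once, starting at (3,1) and ending at (2,3).
Route from (3,1): right 1 to (3,2), up 1 to (2,2), left 1 to (2,1), up 1 to (1,1), right 4 to (1,5), down 2 to (3,5), left 1 to (3,4), up 1 to (2,4), left 1 to (2,3) — 13 moves in all.
Check: all 14 open cells covered.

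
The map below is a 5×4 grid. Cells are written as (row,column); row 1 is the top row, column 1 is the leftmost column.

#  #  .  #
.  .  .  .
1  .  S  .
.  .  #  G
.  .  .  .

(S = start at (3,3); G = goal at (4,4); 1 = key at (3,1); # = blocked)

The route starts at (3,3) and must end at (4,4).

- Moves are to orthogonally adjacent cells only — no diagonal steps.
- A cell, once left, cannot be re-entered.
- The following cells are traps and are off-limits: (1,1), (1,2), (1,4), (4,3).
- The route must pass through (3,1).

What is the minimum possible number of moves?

Any route passes through (3,1) somewhere between (3,3) and (4,4). Summing Manhattan distances along the two legs ((3,3) → (3,1) → (4,4)) gives a lower bound of 2 + 4 = 6 moves.
The shortest route satisfying every rule uses 8 moves: (3,3) → (3,2) → (3,1) → (2,1) → (2,2) → (2,3) → (2,4) → (3,4) → (4,4).
The bound of 6 isn't tight here; checking systematically, no route of length 6 through 7 satisfies every constraint, so 8 is the minimum.

8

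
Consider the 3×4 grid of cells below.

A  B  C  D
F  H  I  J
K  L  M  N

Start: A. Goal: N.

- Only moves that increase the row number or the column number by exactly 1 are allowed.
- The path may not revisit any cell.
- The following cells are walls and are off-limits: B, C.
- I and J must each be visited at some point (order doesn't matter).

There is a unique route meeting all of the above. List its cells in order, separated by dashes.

Moves only go right or down, so the column and row indices never decrease.
Route from A: down 1 to F, right 3 to J, down 1 to N — 5 moves in all.
Check: all required cells visited.

A - F - H - I - J - N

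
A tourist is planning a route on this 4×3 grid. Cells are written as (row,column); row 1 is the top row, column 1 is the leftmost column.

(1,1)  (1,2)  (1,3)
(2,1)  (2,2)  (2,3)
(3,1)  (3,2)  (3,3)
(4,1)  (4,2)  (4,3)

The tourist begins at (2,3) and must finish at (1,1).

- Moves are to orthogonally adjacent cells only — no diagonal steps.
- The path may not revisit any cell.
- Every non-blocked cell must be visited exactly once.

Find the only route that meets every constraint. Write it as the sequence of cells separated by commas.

(2,3), (1,3), (1,2), (2,2), (3,2), (3,3), (4,3), (4,2), (4,1), (3,1), (2,1), (1,1)

Need to visit all 12 open cells exactly once, starting at (2,3) and ending at (1,1).
Route from (2,3): up 1 to (1,3), left 1 to (1,2), down 2 to (3,2), right 1 to (3,3), down 1 to (4,3), left 2 to (4,1), up 3 to (1,1) — 11 moves in all.
Check: all 12 open cells covered.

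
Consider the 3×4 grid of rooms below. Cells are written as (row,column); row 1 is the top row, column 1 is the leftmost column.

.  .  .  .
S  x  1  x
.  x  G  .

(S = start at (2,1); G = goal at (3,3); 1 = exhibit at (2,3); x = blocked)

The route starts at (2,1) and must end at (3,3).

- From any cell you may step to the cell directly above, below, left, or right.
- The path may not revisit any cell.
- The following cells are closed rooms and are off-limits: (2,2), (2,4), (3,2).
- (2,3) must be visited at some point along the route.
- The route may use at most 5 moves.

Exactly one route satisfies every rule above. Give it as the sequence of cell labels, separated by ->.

(2,1) -> (1,1) -> (1,2) -> (1,3) -> (2,3) -> (3,3)

The budget equals the shortest possible length, so every move has to be on a shortest route through the required cells.
Route from (2,1): up 1 to (1,1), right 2 to (1,3), down 2 to (3,3) — 5 moves in all.
Check: all required cells visited; 5 ≤ 5 moves.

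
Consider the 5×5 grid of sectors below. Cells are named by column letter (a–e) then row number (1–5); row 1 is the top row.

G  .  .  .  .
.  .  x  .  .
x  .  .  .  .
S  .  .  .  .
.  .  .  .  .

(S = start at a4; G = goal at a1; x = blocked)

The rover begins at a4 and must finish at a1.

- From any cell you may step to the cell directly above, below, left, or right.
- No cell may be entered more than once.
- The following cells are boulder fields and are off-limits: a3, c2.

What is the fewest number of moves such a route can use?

The Manhattan distance from a4 to a1 is |4−1| + |1−1| = 3, so at least 3 moves are needed.
That bound ignores the blocked cells. Measuring each leg by the fewest moves that actually steer around them (a4→a1: 5) raises the lower bound to 5.
A route of 5 moves exists: a4 → b4 → b3 → b2 → b1 → a1.
Since 5 matches that lower bound, it is optimal.

5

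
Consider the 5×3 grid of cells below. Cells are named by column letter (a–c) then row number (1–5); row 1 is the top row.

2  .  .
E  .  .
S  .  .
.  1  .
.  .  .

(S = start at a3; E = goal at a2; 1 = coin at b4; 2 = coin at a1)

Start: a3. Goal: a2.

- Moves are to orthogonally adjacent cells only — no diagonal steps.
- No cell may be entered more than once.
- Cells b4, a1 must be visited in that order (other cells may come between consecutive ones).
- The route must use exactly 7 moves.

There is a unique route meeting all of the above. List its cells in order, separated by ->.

The waypoints must appear in the order b4, a1, with no cell reused.
Route from a3: down to a4, right to b4, 3× up (reaching b1), left to a1, down to a2 — 7 moves in all.
Check: order respected (1 at step 2, 2 at step 6); 7 moves as required.

a3 -> a4 -> b4 -> b3 -> b2 -> b1 -> a1 -> a2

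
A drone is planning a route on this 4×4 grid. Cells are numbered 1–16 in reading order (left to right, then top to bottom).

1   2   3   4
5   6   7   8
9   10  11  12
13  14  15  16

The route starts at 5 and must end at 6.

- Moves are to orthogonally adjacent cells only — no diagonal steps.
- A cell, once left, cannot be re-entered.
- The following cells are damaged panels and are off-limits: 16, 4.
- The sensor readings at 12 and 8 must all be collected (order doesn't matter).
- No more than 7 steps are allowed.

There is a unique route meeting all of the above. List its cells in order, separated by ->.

5 -> 9 -> 10 -> 11 -> 12 -> 8 -> 7 -> 6

The 7-move cap with required stops at 12, 8 leaves no slack for detours.
Route from 5: down to 9, 3× right (reaching 12), up to 8, 2× left (reaching 6) — 7 moves in all.
Check: all required cells visited; 7 ≤ 7 moves.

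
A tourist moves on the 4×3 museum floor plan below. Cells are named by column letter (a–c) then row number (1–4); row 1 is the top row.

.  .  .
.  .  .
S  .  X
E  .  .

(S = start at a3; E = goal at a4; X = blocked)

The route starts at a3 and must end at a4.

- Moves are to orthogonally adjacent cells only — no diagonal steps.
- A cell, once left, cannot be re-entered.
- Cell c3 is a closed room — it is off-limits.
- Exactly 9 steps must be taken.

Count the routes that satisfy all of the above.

Need simple routes of exactly 9 moves from a3 to a4 (Manhattan distance 1, so 4 moves are spent on a detour and 4 undoing it).
Enumerating: a3 a2 a1 b1 c1 c2 b2 b3 b4 a4.
That gives 1 route.

1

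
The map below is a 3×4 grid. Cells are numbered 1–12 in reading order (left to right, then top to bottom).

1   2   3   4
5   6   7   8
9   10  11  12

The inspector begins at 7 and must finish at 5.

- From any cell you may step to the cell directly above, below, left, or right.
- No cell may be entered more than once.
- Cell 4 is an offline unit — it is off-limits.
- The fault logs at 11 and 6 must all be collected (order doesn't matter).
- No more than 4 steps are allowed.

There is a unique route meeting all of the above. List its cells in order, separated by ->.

7 -> 11 -> 10 -> 6 -> 5

The budget equals the shortest possible length, so every move has to be on a shortest route through the required cells.
Route from 7: down 1 to 11, left 1 to 10, up 1 to 6, left 1 to 5 — 4 moves in all.
Check: all required cells visited; 4 ≤ 4 moves.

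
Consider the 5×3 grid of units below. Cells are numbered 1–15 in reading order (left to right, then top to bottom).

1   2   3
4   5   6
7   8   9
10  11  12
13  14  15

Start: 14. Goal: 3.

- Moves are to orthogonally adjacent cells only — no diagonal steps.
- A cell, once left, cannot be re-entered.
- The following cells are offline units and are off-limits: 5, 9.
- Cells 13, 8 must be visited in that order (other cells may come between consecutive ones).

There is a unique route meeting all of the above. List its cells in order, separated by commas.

14, 13, 10, 11, 8, 7, 4, 1, 2, 3

The waypoints must appear in the order 13, 8, with no cell reused.
Route from 14: left 1 to 13, up 1 to 10, right 1 to 11, up 1 to 8, left 1 to 7, up 2 to 1, right 2 to 3 — 9 moves in all.
Check: order respected (13 at step 1, 8 at step 4).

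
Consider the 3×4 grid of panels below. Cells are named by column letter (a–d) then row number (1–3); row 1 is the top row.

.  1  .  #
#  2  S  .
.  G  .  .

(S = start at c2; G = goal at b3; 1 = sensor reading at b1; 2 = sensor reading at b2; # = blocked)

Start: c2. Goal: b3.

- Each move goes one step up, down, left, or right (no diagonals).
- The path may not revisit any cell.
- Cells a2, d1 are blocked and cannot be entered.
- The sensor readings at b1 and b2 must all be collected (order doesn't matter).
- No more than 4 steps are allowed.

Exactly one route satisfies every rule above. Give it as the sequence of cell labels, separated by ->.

c2 -> c1 -> b1 -> b2 -> b3

The budget equals the shortest possible length, so every move has to be on a shortest route through the required cells.
Route from c2: up 1 to c1, left 1 to b1, down 2 to b3 — 4 moves in all.
Check: all required cells visited; 4 ≤ 4 moves.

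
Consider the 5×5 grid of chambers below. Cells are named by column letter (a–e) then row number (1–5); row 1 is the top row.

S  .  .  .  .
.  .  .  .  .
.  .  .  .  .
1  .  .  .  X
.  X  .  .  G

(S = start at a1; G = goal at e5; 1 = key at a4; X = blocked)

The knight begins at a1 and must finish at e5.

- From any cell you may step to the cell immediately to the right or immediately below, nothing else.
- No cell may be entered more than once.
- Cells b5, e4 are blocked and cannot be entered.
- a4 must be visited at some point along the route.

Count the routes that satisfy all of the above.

2

A right/down-only route from a1 to e5 makes exactly 4 down-moves and 4 right-moves in some order.
With no other constraints that would be C(8,4) = 70 routes.
Split at a4 and multiply the segment counts (each segment already excludes blocked cells): a1→a4: 1; a4→e5: 2; product = 2.
That gives 2 routes.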